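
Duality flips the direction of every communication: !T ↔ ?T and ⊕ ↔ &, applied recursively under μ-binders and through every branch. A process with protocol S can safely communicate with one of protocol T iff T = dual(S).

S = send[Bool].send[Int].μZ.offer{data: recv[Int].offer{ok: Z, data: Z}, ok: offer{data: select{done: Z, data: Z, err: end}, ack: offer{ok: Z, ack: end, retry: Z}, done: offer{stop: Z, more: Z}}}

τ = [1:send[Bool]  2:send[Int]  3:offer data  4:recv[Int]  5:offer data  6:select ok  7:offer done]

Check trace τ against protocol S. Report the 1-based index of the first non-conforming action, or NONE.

6

step 1: send[Bool]  match  state: send[Int].μZ.…
step 2: send[Int]  match  state: μZ.…
step 3: offer data  match  state: recv[Int].offer{ok: μZ.…, data: μZ.…}
step 4: recv[Int]  match  state: offer{ok: μZ.…, data: μZ.…}
step 5: offer data  match  state: μZ.…
step 6: got select ok, protocol expects offer data or offer ok  ✗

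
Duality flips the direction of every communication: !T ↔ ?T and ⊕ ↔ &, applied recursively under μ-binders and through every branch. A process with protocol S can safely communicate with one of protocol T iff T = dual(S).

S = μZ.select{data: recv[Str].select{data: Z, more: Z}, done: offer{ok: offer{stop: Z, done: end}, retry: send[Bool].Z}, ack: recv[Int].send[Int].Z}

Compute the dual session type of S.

μZ.offer{data: send[Str].offer{data: Z, more: Z}, done: select{ok: select{stop: Z, done: end}, retry: recv[Bool].Z}, ack: send[Int].recv[Int].Z}

μZ = μZ  (μ self-dual)
  select{data,done,ack} = offer{data,done,ack}  (internal→external)
    • data:
      recv[Str] = send[Str]
        select{data,more} = offer{data,more}  (internal→external)
          • data:
            Z self-dual
          • more:
            Z self-dual
    • done:
      offer{ok,retry} = select{ok,retry}  (external→internal)
        • ok:
          offer{stop,done} = select{stop,done}  (external→internal)
            • stop:
              Z self-dual
            • done:
              end self-dual
        • retry:
          send[Bool] = recv[Bool]
            Z self-dual
    • ack:
      recv[Int] = send[Int]
        send[Int] = recv[Int]
          Z self-dual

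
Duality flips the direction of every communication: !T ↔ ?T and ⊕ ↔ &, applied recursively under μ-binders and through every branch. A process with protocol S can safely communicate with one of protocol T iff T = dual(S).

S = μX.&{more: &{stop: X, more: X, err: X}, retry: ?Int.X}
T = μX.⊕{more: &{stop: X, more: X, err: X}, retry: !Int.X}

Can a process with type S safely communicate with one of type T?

NO

μX vs μX  match (μ self-dual)
  &{more,retry} vs ⊕{more,retry}  match labels match
    • more:
      &{stop,more,err} vs &{stop,more,err}  ✗ choice polarity not flipped — not dual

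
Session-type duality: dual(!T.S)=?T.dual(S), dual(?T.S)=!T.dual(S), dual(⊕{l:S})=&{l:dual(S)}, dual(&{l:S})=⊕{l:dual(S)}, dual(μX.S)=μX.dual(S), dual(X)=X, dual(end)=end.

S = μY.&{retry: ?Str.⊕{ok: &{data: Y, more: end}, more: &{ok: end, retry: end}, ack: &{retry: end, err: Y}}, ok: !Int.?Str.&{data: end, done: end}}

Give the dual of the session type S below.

μY.⊕{retry: !Str.&{ok: ⊕{data: Y, more: end}, more: ⊕{ok: end, retry: end}, ack: ⊕{retry: end, err: Y}}, ok: ?Int.!Str.⊕{data: end, done: end}}

μY → μY  (binder kept)
  &{retry,ok} → ⊕{retry,ok}  (offer→select)
    case retry:
      ?Str → !Str
        ⊕{ok,more,ack} → &{ok,more,ack}  (⊕→&)
          case ok:
            &{data,more} → ⊕{data,more}  (offer→select)
              case data:
                dual(Y) = Y
              case more:
                dual(end) = end
          case more:
            &{ok,retry} → ⊕{ok,retry}  (offer→select)
              case ok:
                dual(end) = end
              case retry:
                dual(end) = end
          case ack:
            &{retry,err} → ⊕{retry,err}  (offer→select)
              case retry:
                dual(end) = end
              case err:
                dual(Y) = Y
    case ok:
      !Int → ?Int
        ?Str → !Str
          &{data,done} → ⊕{data,done}  (offer→select)
            case data:
              dual(end) = end
            case done:
              dual(end) = end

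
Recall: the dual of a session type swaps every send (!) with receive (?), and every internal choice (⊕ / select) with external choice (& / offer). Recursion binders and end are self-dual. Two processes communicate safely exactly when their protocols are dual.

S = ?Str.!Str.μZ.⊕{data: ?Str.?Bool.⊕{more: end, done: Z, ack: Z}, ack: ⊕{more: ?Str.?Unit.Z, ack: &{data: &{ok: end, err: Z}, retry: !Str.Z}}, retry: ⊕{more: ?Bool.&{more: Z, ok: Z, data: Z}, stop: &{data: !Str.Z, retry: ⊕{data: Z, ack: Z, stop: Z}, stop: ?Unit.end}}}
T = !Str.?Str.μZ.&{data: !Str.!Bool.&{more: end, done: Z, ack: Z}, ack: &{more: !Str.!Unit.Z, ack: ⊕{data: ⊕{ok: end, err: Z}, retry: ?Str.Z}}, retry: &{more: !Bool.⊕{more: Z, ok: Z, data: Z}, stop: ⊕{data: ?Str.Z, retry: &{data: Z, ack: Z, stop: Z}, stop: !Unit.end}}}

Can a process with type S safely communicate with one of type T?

?Str vs !Str  ✓
  !Str vs ?Str  ✓
    μZ vs μZ  ✓ (binder kept)
      ⊕{data,ack,retry} vs &{data,ack,retry}  ✓ labels match
        case data:
          ?Str vs !Str  ✓
            ?Bool vs !Bool  ✓
              ⊕{more,done,ack} vs &{more,done,ack}  ✓ labels match
                case more:
                  end vs end  ✓
                case done:
                  Z vs Z  ✓
                case ack:
                  Z vs Z  ✓
        case ack:
          ⊕{more,ack} vs &{more,ack}  ✓ labels match
            case more:
              ?Str vs !Str  ✓
                ?Unit vs !Unit  ✓
                  Z vs Z  ✓
            case ack:
              &{data,retry} vs ⊕{data,retry}  ✓ labels match
                case data:
                  &{ok,err} vs ⊕{ok,err}  ✓ labels match
                    case ok:
                      end vs end  ✓
                    case err:
                      Z vs Z  ✓
                case retry:
                  !Str vs ?Str  ✓
                    Z vs Z  ✓
        case retry:
          ⊕{more,stop} vs &{more,stop}  ✓ labels match
            case more:
              ?Bool vs !Bool  ✓
                &{more,ok,data} vs ⊕{more,ok,data}  ✓ labels match
                  case more:
                    Z vs Z  ✓
                  case ok:
                    Z vs Z  ✓
                  case data:
                    Z vs Z  ✓
            case stop:
              &{data,retry,stop} vs ⊕{data,retry,stop}  ✓ labels match
                case data:
                  !Str vs ?Str  ✓
                    Z vs Z  ✓
                case retry:
                  ⊕{data,ack,stop} vs &{data,ack,stop}  ✓ labels match
                    case data:
                      Z vs Z  ✓
                    case ack:
                      Z vs Z  ✓
                    case stop:
                      Z vs Z  ✓
                case stop:
                  ?Unit vs !Unit  ✓
                    end vs end  ✓

YES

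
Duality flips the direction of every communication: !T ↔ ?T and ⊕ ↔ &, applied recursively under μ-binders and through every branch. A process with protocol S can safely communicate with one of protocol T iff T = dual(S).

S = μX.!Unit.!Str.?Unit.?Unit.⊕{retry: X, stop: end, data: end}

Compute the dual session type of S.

μX.?Unit.?Str.!Unit.!Unit.&{retry: X, stop: end, data: end}

μX → μX  (rec unchanged)
  !Unit → ?Unit
    !Str → ?Str
      ?Unit → !Unit
        ?Unit → !Unit
          ⊕{retry,stop,data} → &{retry,stop,data}  (⊕→&)
            • retry:
              X ↦ X
            • stop:
              end ↦ end
            • data:
              end ↦ end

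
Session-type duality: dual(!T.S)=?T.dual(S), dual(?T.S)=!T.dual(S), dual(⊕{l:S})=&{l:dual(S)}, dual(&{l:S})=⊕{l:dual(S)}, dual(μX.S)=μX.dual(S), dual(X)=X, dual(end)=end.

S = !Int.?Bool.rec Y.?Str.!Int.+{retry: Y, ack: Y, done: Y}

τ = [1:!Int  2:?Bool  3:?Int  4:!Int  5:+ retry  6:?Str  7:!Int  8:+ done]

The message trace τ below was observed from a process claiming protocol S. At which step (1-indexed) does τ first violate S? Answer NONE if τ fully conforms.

@1 !Int  ✓  residual = ?Bool.rec Y.…
@2 ?Bool  ✓  residual = rec Y.…
@3 got ?Int, protocol expects ?Str  ✗

3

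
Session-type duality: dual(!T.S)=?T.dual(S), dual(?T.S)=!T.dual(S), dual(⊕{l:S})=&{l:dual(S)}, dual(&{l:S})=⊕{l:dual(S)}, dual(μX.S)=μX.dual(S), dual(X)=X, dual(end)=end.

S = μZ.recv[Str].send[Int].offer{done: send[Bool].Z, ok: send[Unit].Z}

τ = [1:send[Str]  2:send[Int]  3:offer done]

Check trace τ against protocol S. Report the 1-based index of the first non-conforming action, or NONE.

1

[1] got send[Str], protocol expects recv[Str]  ✗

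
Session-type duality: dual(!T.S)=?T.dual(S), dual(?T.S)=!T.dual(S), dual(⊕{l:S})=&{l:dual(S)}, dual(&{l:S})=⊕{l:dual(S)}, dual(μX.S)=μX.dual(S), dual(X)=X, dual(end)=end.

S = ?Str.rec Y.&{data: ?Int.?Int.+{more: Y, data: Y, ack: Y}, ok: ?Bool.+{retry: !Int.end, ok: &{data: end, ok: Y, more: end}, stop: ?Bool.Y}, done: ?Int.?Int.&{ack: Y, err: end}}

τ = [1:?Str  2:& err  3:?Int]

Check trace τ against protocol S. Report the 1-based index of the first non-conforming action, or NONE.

2

[1] ?Str  ✓  residual = rec Y.…
[2] got & err, protocol expects & data or & ok or & done  ✗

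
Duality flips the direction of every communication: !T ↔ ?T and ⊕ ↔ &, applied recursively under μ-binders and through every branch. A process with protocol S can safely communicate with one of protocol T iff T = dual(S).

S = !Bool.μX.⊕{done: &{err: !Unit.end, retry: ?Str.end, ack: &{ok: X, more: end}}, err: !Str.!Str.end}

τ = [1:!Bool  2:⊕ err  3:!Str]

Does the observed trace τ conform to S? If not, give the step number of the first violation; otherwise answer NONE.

step 1: !Bool  ✓  cont: μX.…
step 2: ⊕ err  ✓  cont: !Str.!Str.end
step 3: !Str  ✓  cont: !Str.end
trace exhausted — no violation

NONE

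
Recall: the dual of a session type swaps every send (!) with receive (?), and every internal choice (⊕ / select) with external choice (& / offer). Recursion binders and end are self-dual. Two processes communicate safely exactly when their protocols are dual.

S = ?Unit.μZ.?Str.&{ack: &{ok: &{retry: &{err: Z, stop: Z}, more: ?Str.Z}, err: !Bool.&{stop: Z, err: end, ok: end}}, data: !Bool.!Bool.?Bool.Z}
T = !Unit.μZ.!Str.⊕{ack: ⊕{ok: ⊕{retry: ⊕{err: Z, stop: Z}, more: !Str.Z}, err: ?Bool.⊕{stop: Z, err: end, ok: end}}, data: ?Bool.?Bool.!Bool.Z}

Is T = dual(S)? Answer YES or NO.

?Unit vs !Unit  match
  μZ vs μZ  match (rec unchanged)
    ?Str vs !Str  match
      &{ack,data} vs ⊕{ack,data}  match same labels
        case ack:
          &{ok,err} vs ⊕{ok,err}  match same labels
            case ok:
              &{retry,more} vs ⊕{retry,more}  match same labels
                case retry:
                  &{err,stop} vs ⊕{err,stop}  match same labels
                    case err:
                      Z vs Z  match
                    case stop:
                      Z vs Z  match
                case more:
                  ?Str vs !Str  match
                    Z vs Z  match
            case err:
              !Bool vs ?Bool  match
                &{stop,err,ok} vs ⊕{stop,err,ok}  match same labels
                  case stop:
                    Z vs Z  match
                  case err:
                    end vs end  match
                  case ok:
                    end vs end  match
        case data:
          !Bool vs ?Bool  match
            !Bool vs ?Bool  match
              ?Bool vs !Bool  match
                Z vs Z  match

YES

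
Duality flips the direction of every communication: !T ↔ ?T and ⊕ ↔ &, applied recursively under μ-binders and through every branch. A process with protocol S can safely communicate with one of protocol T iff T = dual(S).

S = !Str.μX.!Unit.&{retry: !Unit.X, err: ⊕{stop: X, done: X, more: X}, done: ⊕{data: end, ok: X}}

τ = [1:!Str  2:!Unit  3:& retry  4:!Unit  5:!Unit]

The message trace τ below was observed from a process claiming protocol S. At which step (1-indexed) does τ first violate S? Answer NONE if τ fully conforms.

NONE

@1 !Str  ok  now at μX.…
@2 !Unit  ok  now at &{retry: !Unit.μX.…, err: ⊕{stop: μX.…, done: μX.…, more: μX.…}, done: ⊕{data: end, ok: μX.…}}
@3 & retry  ok  now at !Unit.μX.…
@4 !Unit  ok  now at μX.…
@5 !Unit  ok  now at &{retry: !Unit.μX.…, err: ⊕{stop: μX.…, done: μX.…, more: μX.…}, done: ⊕{data: end, ok: μX.…}}
trace exhausted — no violation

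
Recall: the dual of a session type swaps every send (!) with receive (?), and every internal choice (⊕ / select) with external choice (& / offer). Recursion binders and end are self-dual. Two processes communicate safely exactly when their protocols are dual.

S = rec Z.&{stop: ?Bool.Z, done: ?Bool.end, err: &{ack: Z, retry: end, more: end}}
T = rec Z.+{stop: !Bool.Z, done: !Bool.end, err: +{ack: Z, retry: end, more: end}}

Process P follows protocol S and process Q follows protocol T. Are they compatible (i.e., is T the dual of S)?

YES

rec Z ‖ rec Z  match (μ self-dual)
  &{stop,done,err} ‖ +{stop,done,err}  match label sets agree
    case stop:
      ?Bool ‖ !Bool  match
        Z ‖ Z  match
    case done:
      ?Bool ‖ !Bool  match
        end ‖ end  match
    case err:
      &{ack,retry,more} ‖ +{ack,retry,more}  match label sets agree
        case ack:
          Z ‖ Z  match
        case retry:
          end ‖ end  match
        case more:
          end ‖ end  match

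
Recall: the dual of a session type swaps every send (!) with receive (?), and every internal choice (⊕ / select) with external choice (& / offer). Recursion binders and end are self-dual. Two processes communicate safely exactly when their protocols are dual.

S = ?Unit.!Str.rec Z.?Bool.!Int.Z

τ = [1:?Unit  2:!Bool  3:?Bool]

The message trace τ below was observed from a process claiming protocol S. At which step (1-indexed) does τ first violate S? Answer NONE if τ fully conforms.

2

[1] ?Unit  match  residual = !Str.rec Z.…
[2] got !Bool, protocol expects !Str  ✗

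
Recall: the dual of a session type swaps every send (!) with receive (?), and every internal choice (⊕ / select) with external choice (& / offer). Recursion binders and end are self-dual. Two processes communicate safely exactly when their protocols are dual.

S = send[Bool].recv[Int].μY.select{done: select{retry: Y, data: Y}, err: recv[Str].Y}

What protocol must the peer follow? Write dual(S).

recv[Bool].send[Int].μY.offer{done: offer{retry: Y, data: Y}, err: send[Str].Y}

send[Bool] → recv[Bool]
  recv[Int] → send[Int]
    μY → μY  (rec unchanged)
      select{done,err} → offer{done,err}  (internal→external)
        • done:
          select{retry,data} → offer{retry,data}  (internal→external)
            • retry:
              Y self-dual
            • data:
              Y self-dual
        • err:
          recv[Str] → send[Str]
            Y self-dual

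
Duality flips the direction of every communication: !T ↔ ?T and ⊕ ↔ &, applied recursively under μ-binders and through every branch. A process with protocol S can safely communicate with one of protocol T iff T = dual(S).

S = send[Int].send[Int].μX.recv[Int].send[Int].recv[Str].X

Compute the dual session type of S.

send[Int] ↦ recv[Int]
  send[Int] ↦ recv[Int]
    μX ↦ μX  (binder kept)
      recv[Int] ↦ send[Int]
        send[Int] ↦ recv[Int]
          recv[Str] ↦ send[Str]
            X self-dual

recv[Int].recv[Int].μX.send[Int].recv[Int].send[Str].X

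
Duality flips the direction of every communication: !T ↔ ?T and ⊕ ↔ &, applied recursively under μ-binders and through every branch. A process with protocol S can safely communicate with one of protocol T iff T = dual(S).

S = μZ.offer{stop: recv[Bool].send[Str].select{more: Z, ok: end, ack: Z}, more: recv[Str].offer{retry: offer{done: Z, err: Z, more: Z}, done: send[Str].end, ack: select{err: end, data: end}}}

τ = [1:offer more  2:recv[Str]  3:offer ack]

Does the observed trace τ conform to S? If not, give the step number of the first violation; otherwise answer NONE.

NONE

@1 offer more  ok  now at recv[Str].offer{retry: offer{done: μZ.…, err: μZ.…, more: μZ.…}, done: send[Str].end, ack: select{err: end, data: end}}
@2 recv[Str]  ok  now at offer{retry: offer{done: μZ.…, err: μZ.…, more: μZ.…}, done: send[Str].end, ack: select{err: end, data: end}}
@3 offer ack  ok  now at select{err: end, data: end}
trace exhausted — no violation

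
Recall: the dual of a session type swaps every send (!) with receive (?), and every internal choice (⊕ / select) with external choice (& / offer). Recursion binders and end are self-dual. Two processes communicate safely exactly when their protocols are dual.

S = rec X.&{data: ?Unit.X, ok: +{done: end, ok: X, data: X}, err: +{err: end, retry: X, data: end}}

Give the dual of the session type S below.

rec X.+{data: !Unit.X, ok: &{done: end, ok: X, data: X}, err: &{err: end, retry: X, data: end}}

rec X = rec X  (μ self-dual)
  &{data,ok,err} = +{data,ok,err}  (external→internal)
    [data]
      ?Unit = !Unit
        X ↦ X
    [ok]
      +{done,ok,data} = &{done,ok,data}  (internal→external)
        [done]
          end ↦ end
        [ok]
          X ↦ X
        [data]
          X ↦ X
    [err]
      +{err,retry,data} = &{err,retry,data}  (internal→external)
        [err]
          end ↦ end
        [retry]
          X ↦ X
        [data]
          end ↦ end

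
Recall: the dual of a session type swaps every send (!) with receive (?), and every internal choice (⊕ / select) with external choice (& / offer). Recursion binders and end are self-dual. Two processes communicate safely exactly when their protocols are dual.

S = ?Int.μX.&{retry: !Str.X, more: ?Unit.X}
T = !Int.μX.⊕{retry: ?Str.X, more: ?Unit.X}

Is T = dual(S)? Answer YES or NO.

NO

?Int ‖ !Int  ✓
  μX ‖ μX  ✓ (binder kept)
    &{retry,more} ‖ ⊕{retry,more}  ✓ same labels
      case retry:
        !Str ‖ ?Str  ✓
          X ‖ X  ✓
      case more:
        ?Unit ‖ ?Unit  ✗ same direction on both sides — not dual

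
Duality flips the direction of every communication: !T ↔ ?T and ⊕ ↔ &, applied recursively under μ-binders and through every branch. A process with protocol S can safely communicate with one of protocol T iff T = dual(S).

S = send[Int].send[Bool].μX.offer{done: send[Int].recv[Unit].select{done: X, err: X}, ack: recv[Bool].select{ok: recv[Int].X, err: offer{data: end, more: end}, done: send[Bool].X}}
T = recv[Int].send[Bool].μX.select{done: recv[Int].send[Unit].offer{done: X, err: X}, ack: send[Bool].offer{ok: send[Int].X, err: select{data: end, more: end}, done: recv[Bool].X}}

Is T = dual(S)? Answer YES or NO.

send[Int] vs recv[Int]  ✓
  send[Bool] vs send[Bool]  ✗ same direction on both sides — not dual

NO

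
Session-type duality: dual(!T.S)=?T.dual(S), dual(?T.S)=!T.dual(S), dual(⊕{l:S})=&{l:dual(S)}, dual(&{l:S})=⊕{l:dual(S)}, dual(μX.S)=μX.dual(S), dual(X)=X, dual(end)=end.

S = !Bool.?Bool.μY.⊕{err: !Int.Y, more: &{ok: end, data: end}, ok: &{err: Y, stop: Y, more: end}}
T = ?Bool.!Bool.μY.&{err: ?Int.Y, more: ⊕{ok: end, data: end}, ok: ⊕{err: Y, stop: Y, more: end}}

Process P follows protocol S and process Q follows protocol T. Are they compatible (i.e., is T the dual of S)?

YES

!Bool vs ?Bool  match
  ?Bool vs !Bool  match
    μY vs μY  match (μ self-dual)
      ⊕{err,more,ok} vs &{err,more,ok}  match label sets agree
        [err]
          !Int vs ?Int  match
            Y vs Y  match
        [more]
          &{ok,data} vs ⊕{ok,data}  match label sets agree
            [ok]
              end vs end  match
            [data]
              end vs end  match
        [ok]
          &{err,stop,more} vs ⊕{err,stop,more}  match label sets agree
            [err]
              Y vs Y  match
            [stop]
              Y vs Y  match
            [more]
              end vs end  match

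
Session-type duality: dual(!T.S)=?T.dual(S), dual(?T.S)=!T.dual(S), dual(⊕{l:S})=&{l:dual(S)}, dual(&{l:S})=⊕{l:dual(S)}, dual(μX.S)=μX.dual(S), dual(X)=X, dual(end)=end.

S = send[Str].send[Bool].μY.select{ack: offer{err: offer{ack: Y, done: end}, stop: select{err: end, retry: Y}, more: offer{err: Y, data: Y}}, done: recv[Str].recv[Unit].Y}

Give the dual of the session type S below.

recv[Str].recv[Bool].μY.offer{ack: select{err: select{ack: Y, done: end}, stop: offer{err: end, retry: Y}, more: select{err: Y, data: Y}}, done: send[Str].send[Unit].Y}

send[Str] = recv[Str]
  send[Bool] = recv[Bool]
    μY = μY  (μ self-dual)
      select{ack,done} = offer{ack,done}  (select→offer)
        [ack]
          offer{err,stop,more} = select{err,stop,more}  (&→⊕)
            [err]
              offer{ack,done} = select{ack,done}  (&→⊕)
                [ack]
                  dual(Y) = Y
                [done]
                  dual(end) = end
            [stop]
              select{err,retry} = offer{err,retry}  (select→offer)
                [err]
                  dual(end) = end
                [retry]
                  dual(Y) = Y
            [more]
              offer{err,data} = select{err,data}  (&→⊕)
                [err]
                  dual(Y) = Y
                [data]
                  dual(Y) = Y
        [done]
          recv[Str] = send[Str]
            recv[Unit] = send[Unit]
              dual(Y) = Y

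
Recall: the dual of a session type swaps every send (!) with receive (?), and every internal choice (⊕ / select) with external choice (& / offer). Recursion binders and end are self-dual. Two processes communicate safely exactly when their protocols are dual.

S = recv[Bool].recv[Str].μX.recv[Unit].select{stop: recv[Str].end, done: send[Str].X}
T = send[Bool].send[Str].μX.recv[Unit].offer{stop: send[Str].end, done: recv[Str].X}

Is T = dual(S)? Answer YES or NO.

recv[Bool] vs send[Bool]  ✓
  recv[Str] vs send[Str]  ✓
    μX vs μX  ✓ (μ self-dual)
      recv[Unit] vs recv[Unit]  ✗ same direction on both sides — not dual

NO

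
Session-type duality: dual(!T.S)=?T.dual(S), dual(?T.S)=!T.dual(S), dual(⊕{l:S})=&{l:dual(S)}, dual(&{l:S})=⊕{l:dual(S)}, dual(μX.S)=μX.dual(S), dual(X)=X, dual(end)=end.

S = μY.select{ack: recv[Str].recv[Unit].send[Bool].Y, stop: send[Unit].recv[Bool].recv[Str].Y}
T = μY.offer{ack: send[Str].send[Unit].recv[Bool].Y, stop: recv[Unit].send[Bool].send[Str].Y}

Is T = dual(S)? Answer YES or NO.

μY vs μY  ok (binder kept)
  select{ack,stop} vs offer{ack,stop}  ok same labels
    • ack:
      recv[Str] vs send[Str]  ok
        recv[Unit] vs send[Unit]  ok
          send[Bool] vs recv[Bool]  ok
            Y vs Y  ok
    • stop:
      send[Unit] vs recv[Unit]  ok
        recv[Bool] vs send[Bool]  ok
          recv[Str] vs send[Str]  ok
            Y vs Y  ok

YES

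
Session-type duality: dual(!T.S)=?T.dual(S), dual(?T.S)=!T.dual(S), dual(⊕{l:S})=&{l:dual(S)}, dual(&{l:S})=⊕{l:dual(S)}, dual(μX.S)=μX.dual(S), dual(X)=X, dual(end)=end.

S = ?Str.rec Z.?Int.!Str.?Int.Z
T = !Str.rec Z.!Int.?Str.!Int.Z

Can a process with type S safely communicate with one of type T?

?Str vs !Str  ok
  rec Z vs rec Z  ok (binder kept)
    ?Int vs !Int  ok
      !Str vs ?Str  ok
        ?Int vs !Int  ok
          Z vs Z  ok

YES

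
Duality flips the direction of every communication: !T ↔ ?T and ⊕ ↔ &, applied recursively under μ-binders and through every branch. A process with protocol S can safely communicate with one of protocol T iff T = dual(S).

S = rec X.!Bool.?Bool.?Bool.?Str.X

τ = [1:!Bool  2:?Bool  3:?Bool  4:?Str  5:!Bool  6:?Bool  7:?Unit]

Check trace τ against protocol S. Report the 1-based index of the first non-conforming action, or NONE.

[1] !Bool  ok  cont: ?Bool.?Bool.?Str.rec X.…
[2] ?Bool  ok  cont: ?Bool.?Str.rec X.…
[3] ?Bool  ok  cont: ?Str.rec X.…
[4] ?Str  ok  cont: rec X.…
[5] !Bool  ok  cont: ?Bool.?Bool.?Str.rec X.…
[6] ?Bool  ok  cont: ?Bool.?Str.rec X.…
[7] got ?Unit, protocol expects ?Bool  ✗

7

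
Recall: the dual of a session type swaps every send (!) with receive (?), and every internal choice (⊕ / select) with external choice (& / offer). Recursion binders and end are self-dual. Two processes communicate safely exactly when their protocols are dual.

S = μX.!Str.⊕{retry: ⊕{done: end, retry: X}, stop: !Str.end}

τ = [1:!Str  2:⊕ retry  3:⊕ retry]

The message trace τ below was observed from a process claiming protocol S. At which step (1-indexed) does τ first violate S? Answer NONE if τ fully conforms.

step 1: !Str  ✓  state: ⊕{retry: ⊕{done: end, retry: μX.…}, stop: !Str.end}
step 2: ⊕ retry  ✓  state: ⊕{done: end, retry: μX.…}
step 3: ⊕ retry  ✓  state: μX.…
τ conforms to S (length 3)

NONE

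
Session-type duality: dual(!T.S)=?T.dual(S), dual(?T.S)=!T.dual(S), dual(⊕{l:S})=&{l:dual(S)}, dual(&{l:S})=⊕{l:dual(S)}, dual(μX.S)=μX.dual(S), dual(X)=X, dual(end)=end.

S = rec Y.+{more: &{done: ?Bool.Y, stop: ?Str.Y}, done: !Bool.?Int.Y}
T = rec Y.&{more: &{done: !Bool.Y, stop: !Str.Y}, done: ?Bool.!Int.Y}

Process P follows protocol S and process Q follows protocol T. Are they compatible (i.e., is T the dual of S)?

rec Y vs rec Y  match (μ self-dual)
  +{more,done} vs &{more,done}  match labels match
    [more]
      &{done,stop} vs &{done,stop}  ✗ choice polarity not flipped — not dual

NO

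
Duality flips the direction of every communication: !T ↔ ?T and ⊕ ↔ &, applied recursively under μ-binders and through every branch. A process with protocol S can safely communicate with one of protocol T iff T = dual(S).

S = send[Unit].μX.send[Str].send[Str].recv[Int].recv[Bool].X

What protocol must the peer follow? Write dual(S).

send[Unit] → recv[Unit]
  μX → μX  (rec unchanged)
    send[Str] → recv[Str]
      send[Str] → recv[Str]
        recv[Int] → send[Int]
          recv[Bool] → send[Bool]
            X ↦ X

recv[Unit].μX.recv[Str].recv[Str].send[Int].send[Bool].X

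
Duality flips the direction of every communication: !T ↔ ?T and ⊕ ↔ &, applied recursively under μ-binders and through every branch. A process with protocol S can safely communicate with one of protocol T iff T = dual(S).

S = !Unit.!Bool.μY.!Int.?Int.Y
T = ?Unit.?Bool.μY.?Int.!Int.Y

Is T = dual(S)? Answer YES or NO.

!Unit vs ?Unit  ok
  !Bool vs ?Bool  ok
    μY vs μY  ok (μ self-dual)
      !Int vs ?Int  ok
        ?Int vs !Int  ok
          Y vs Y  ok

YES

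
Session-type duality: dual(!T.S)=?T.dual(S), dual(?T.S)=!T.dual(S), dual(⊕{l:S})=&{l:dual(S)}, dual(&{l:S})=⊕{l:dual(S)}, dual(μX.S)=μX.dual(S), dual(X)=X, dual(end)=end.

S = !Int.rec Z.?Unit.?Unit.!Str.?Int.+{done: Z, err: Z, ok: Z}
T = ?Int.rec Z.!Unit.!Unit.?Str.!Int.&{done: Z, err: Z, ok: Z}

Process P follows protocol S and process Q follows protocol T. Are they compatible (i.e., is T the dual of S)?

!Int ‖ ?Int  match
  rec Z ‖ rec Z  match (binder kept)
    ?Unit ‖ !Unit  match
      ?Unit ‖ !Unit  match
        !Str ‖ ?Str  match
          ?Int ‖ !Int  match
            +{done,err,ok} ‖ &{done,err,ok}  match labels match
              case done:
                Z ‖ Z  match
              case err:
                Z ‖ Z  match
              case ok:
                Z ‖ Z  match

YES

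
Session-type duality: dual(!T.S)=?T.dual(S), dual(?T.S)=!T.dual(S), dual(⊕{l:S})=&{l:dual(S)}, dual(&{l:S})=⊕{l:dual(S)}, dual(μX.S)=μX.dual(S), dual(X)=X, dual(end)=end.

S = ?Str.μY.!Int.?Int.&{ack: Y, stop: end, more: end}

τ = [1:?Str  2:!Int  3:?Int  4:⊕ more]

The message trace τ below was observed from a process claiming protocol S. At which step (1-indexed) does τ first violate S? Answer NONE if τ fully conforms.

[1] ?Str  match  now at μY.…
[2] !Int  match  now at ?Int.&{ack: μY.…, stop: end, more: end}
[3] ?Int  match  now at &{ack: μY.…, stop: end, more: end}
[4] got ⊕ more, protocol expects & ack or & stop or & more  ✗

4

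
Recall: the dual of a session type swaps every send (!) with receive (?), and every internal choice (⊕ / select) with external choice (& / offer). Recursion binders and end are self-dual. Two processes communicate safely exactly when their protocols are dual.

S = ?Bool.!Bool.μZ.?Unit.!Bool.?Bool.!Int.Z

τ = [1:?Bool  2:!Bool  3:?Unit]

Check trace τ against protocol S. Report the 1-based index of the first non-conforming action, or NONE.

NONE

[1] ?Bool  ok  cont: !Bool.μZ.…
[2] !Bool  ok  cont: μZ.…
[3] ?Unit  ok  cont: !Bool.?Bool.!Int.μZ.…
trace exhausted — no violation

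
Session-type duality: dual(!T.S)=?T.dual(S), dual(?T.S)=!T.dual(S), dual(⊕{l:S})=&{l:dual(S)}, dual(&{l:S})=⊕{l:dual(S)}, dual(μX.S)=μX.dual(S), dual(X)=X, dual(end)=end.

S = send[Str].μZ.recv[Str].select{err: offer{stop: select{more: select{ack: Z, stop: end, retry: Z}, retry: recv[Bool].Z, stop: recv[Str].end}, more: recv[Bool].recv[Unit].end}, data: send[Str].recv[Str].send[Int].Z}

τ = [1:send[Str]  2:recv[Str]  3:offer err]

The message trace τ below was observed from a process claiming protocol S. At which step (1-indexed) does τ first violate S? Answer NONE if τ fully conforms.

3

[1] send[Str]  ok  residual = μZ.…
[2] recv[Str]  ok  residual = select{err: offer{stop: select{more: select{ack: μZ.…, stop: end, retry: μZ.…}, retry: recv[Bool].μZ.…, stop: recv[Str].end}, more: recv[Bool].recv[Unit].end}, data: send[Str].recv[Str].send[Int].μZ.…}
[3] got offer err, protocol expects select err or select data  ✗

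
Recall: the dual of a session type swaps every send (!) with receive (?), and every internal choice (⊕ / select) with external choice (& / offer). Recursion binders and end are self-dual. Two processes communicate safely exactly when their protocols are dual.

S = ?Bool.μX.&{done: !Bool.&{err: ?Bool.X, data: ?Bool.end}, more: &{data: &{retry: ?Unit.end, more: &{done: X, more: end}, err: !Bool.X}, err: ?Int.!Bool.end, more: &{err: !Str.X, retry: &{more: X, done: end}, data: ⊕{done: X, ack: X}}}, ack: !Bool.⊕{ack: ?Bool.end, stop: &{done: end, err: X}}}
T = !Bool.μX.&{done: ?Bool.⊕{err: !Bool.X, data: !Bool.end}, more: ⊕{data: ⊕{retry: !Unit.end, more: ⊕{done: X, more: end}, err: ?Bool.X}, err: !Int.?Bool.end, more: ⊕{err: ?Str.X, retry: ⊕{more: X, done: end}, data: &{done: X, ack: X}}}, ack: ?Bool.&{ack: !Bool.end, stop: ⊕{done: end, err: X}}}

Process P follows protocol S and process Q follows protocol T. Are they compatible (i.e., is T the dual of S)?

?Bool | !Bool  ok
  μX | μX  ok (binder kept)
    &{done,more,ack} | &{done,more,ack}  ✗ choice polarity not flipped — not dual

NO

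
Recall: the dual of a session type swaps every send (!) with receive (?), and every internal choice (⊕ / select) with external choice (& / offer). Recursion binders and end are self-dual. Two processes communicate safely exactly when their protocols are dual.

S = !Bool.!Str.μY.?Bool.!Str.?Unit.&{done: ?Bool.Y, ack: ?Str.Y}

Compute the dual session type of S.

!Bool ↦ ?Bool
  !Str ↦ ?Str
    μY ↦ μY  (μ self-dual)
      ?Bool ↦ !Bool
        !Str ↦ ?Str
          ?Unit ↦ !Unit
            &{done,ack} ↦ ⊕{done,ack}  (&→⊕)
              [done]
                ?Bool ↦ !Bool
                  Y ↦ Y
              [ack]
                ?Str ↦ !Str
                  Y ↦ Y

?Bool.?Str.μY.!Bool.?Str.!Unit.⊕{done: !Bool.Y, ack: !Str.Y}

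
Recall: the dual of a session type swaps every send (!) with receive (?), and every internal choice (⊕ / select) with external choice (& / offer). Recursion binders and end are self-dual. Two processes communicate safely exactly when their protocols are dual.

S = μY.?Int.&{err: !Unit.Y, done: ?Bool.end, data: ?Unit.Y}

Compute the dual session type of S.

μY.!Int.⊕{err: ?Unit.Y, done: !Bool.end, data: !Unit.Y}

μY ↦ μY  (μ self-dual)
  ?Int ↦ !Int
    &{err,done,data} ↦ ⊕{err,done,data}  (external→internal)
      • err:
        !Unit ↦ ?Unit
          Y ↦ Y
      • done:
        ?Bool ↦ !Bool
          end ↦ end
      • data:
        ?Unit ↦ !Unit
          Y ↦ Y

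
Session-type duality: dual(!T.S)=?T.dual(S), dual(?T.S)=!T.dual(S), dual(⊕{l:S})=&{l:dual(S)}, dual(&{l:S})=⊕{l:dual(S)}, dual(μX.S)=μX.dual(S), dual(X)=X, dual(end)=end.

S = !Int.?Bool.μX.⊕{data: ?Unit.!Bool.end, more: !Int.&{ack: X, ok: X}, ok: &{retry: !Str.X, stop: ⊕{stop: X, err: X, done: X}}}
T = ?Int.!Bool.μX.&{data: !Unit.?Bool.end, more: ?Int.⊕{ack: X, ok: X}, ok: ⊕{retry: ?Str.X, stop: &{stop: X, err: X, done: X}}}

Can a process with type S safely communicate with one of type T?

YES

!Int | ?Int  ✓
  ?Bool | !Bool  ✓
    μX | μX  ✓ (binder kept)
      ⊕{data,more,ok} | &{data,more,ok}  ✓ same labels
        • data:
          ?Unit | !Unit  ✓
            !Bool | ?Bool  ✓
              end | end  ✓
        • more:
          !Int | ?Int  ✓
            &{ack,ok} | ⊕{ack,ok}  ✓ same labels
              • ack:
                X | X  ✓
              • ok:
                X | X  ✓
        • ok:
          &{retry,stop} | ⊕{retry,stop}  ✓ same labels
            • retry:
              !Str | ?Str  ✓
                X | X  ✓
            • stop:
              ⊕{stop,err,done} | &{stop,err,done}  ✓ same labels
                • stop:
                  X | X  ✓
                • err:
                  X | X  ✓
                • done:
                  X | X  ✓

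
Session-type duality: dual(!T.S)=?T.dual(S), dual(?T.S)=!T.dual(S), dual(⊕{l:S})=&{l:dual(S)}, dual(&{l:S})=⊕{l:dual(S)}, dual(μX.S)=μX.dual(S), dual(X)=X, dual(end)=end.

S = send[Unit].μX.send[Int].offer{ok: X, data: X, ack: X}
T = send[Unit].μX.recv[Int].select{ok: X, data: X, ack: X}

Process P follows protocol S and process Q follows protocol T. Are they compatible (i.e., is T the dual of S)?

NO

send[Unit] vs send[Unit]  ✗ same direction on both sides — not dual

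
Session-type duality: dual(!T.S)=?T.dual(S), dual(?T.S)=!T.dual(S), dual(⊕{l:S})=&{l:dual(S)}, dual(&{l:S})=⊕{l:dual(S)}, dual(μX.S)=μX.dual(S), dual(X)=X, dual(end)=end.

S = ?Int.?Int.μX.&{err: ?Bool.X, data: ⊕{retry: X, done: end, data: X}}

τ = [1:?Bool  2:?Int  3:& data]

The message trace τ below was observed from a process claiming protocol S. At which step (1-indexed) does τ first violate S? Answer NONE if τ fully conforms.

1

@1 got ?Bool, protocol expects ?Int  ✗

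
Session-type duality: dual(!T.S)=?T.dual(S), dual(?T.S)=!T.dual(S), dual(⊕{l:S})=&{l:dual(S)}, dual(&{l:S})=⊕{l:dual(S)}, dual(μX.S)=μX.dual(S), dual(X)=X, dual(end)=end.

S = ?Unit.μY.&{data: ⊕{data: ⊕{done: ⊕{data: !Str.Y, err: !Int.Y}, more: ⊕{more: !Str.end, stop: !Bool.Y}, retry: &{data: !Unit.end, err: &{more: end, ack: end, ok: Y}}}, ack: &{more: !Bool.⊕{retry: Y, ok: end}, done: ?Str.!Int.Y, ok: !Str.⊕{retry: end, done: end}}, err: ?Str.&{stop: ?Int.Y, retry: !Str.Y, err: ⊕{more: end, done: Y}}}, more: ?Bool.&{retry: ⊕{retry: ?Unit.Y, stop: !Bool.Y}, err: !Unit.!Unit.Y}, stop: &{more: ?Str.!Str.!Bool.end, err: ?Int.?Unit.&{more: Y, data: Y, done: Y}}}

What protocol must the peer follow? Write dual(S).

!Unit.μY.⊕{data: &{data: &{done: &{data: ?Str.Y, err: ?Int.Y}, more: &{more: ?Str.end, stop: ?Bool.Y}, retry: ⊕{data: ?Unit.end, err: ⊕{more: end, ack: end, ok: Y}}}, ack: ⊕{more: ?Bool.&{retry: Y, ok: end}, done: !Str.?Int.Y, ok: ?Str.&{retry: end, done: end}}, err: !Str.⊕{stop: !Int.Y, retry: ?Str.Y, err: &{more: end, done: Y}}}, more: !Bool.⊕{retry: &{retry: !Unit.Y, stop: ?Bool.Y}, err: ?Unit.?Unit.Y}, stop: ⊕{more: !Str.?Str.?Bool.end, err: !Int.!Unit.⊕{more: Y, data: Y, done: Y}}}

?Unit → !Unit
  μY → μY  (rec unchanged)
    &{data,more,stop} → ⊕{data,more,stop}  (&→⊕)
      [data]
        ⊕{data,ack,err} → &{data,ack,err}  (⊕→&)
          [data]
            ⊕{done,more,retry} → &{done,more,retry}  (⊕→&)
              [done]
                ⊕{data,err} → &{data,err}  (⊕→&)
                  [data]
                    !Str → ?Str
                      Y self-dual
                  [err]
                    !Int → ?Int
                      Y self-dual
              [more]
                ⊕{more,stop} → &{more,stop}  (⊕→&)
                  [more]
                    !Str → ?Str
                      end self-dual
                  [stop]
                    !Bool → ?Bool
                      Y self-dual
              [retry]
                &{data,err} → ⊕{data,err}  (&→⊕)
                  [data]
                    !Unit → ?Unit
                      end self-dual
                  [err]
                    &{more,ack,ok} → ⊕{more,ack,ok}  (&→⊕)
                      [more]
                        end self-dual
                      [ack]
                        end self-dual
                      [ok]
                        Y self-dual
          [ack]
            &{more,done,ok} → ⊕{more,done,ok}  (&→⊕)
              [more]
                !Bool → ?Bool
                  ⊕{retry,ok} → &{retry,ok}  (⊕→&)
                    [retry]
                      Y self-dual
                    [ok]
                      end self-dual
              [done]
                ?Str → !Str
                  !Int → ?Int
                    Y self-dual
              [ok]
                !Str → ?Str
                  ⊕{retry,done} → &{retry,done}  (⊕→&)
                    [retry]
                      end self-dual
                    [done]
                      end self-dual
          [err]
            ?Str → !Str
              &{stop,retry,err} → ⊕{stop,retry,err}  (&→⊕)
                [stop]
                  ?Int → !Int
                    Y self-dual
                [retry]
                  !Str → ?Str
                    Y self-dual
                [err]
                  ⊕{more,done} → &{more,done}  (⊕→&)
                    [more]
                      end self-dual
                    [done]
                      Y self-dual
      [more]
        ?Bool → !Bool
          &{retry,err} → ⊕{retry,err}  (&→⊕)
            [retry]
              ⊕{retry,stop} → &{retry,stop}  (⊕→&)
                [retry]
                  ?Unit → !Unit
                    Y self-dual
                [stop]
                  !Bool → ?Bool
                    Y self-dual
            [err]
              !Unit → ?Unit
                !Unit → ?Unit
                  Y self-dual
      [stop]
        &{more,err} → ⊕{more,err}  (&→⊕)
          [more]
            ?Str → !Str
              !Str → ?Str
                !Bool → ?Bool
                  end self-dual
          [err]
            ?Int → !Int
              ?Unit → !Unit
                &{more,data,done} → ⊕{more,data,done}  (&→⊕)
                  [more]
                    Y self-dual
                  [data]
                    Y self-dual
                  [done]
                    Y self-dual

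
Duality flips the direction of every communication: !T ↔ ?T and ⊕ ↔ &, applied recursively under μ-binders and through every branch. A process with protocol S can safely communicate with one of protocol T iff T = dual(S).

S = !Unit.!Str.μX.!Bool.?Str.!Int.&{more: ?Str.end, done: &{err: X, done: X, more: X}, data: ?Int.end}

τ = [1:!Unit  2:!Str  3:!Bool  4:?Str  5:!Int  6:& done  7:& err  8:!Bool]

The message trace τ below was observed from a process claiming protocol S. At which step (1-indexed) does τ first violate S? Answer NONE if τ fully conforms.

NONE

@1 !Unit  match  now at !Str.μX.…
@2 !Str  match  now at μX.…
@3 !Bool  match  now at ?Str.!Int.&{more: ?Str.end, done: &{err: μX.…, done: μX.…, more: μX.…}, data: ?Int.end}
@4 ?Str  match  now at !Int.&{more: ?Str.end, done: &{err: μX.…, done: μX.…, more: μX.…}, data: ?Int.end}
@5 !Int  match  now at &{more: ?Str.end, done: &{err: μX.…, done: μX.…, more: μX.…}, data: ?Int.end}
@6 & done  match  now at &{err: μX.…, done: μX.…, more: μX.…}
@7 & err  match  now at μX.…
@8 !Bool  match  now at ?Str.!Int.&{more: ?Str.end, done: &{err: μX.…, done: μX.…, more: μX.…}, data: ?Int.end}
trace exhausted — no violation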